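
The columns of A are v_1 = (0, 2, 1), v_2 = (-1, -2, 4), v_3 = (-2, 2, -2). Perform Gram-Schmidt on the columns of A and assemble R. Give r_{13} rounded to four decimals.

r_{13} = 0.8944

q_1 = v_1/‖v_1‖ = (0, 2, 1)/2.2361 = (0.0000, 0.8944, 0.4472).
r_{13} = q_1·v_3 = 0.8944.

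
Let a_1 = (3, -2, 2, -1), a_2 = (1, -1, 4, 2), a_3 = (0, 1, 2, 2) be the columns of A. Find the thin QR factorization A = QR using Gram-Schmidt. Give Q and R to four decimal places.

a_1 = (3, -2, 2, -1); ‖a_1‖ = 4.2426, so q_1 = (0.7071, -0.4714, 0.4714, -0.2357).
q_1·a_2 = 0.7071·1 + (-0.4714)·(-1) + 0.4714·4 + (-0.2357)·2 = 2.5927.
u_2 = a_2 − 2.5927·q_1 = (-0.8333, 0.2222, 2.7778, 2.6111).
‖u_2‖ = 3.9087, so q_2 = (-0.2132, 0.0569, 0.7107, 0.6680).
q_1·a_3 = 0.7071·0 + (-0.4714)·1 + 0.4714·2 + (-0.2357)·2 = 0.0000; q_2·a_3 = (-0.2132)·0 + 0.0569·1 + 0.7107·2 + 0.6680·2 = 2.8142.
u_3 = a_3 + 0.0000·q_1 − 2.8142·q_2 = (0.6000, 0.8400, 0.0000, 0.1200).
‖u_3‖ = 1.0392, so q_3 = (0.5774, 0.8083, 0.0000, 0.1155).

Q = [[0.7071, -0.2132, 0.5774], [-0.4714, 0.0569, 0.8083], [0.4714, 0.7107, 0.0000], [-0.2357, 0.6680, 0.1155]], R = [[4.2426, 2.5927, 0.0000], [0.0000, 3.9087, 2.8142], [0.0000, 0.0000, 1.0392]]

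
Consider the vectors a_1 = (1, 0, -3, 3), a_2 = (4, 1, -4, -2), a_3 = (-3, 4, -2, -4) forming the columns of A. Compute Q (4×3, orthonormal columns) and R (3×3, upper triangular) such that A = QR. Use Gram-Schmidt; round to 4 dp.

Q = [[0.2294, 0.6166, -0.6568], [0.0000, 0.1775, 0.6029], [-0.6882, -0.4298, -0.4104], [0.6882, -0.6353, -0.1914]], R = [[4.3589, 2.2942, -2.0647], [0.0000, 5.6335, 2.2609], [0.0000, 0.0000, 5.9687]]

a_1 = (1, 0, -3, 3); ‖a_1‖ = 4.3589, so e_1 = (0.2294, 0.0000, -0.6882, 0.6882).
e_1·a_2 = 0.2294·4 + 0.0000·1 + (-0.6882)·(-4) + 0.6882·(-2) = 2.2942.
u_2 = a_2 − 2.2942·e_1 = (3.4737, 1.0000, -2.4211, -3.5789).
‖u_2‖ = 5.6335, so e_2 = (0.6166, 0.1775, -0.4298, -0.6353).
e_1·a_3 = 0.2294·(-3) + 0.0000·4 + (-0.6882)·(-2) + 0.6882·(-4) = -2.0647; e_2·a_3 = 0.6166·(-3) + 0.1775·4 + (-0.4298)·(-2) + (-0.6353)·(-4) = 2.2609.
u_3 = a_3 + 2.0647·e_1 − 2.2609·e_2 = (-3.9204, 3.5987, -2.4494, -1.1426).
‖u_3‖ = 5.9687, so e_3 = (-0.6568, 0.6029, -0.4104, -0.1914).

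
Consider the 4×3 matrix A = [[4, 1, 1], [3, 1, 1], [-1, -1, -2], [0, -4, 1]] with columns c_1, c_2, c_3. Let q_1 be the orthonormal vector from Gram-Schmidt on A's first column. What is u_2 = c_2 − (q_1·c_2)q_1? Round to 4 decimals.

c_1 = (4, 3, -1, 0); ‖c_1‖ = 5.0990, so q_1 = (0.7845, 0.5883, -0.1961, 0.0000).
q_1·c_2 = 0.7845·1 + 0.5883·1 + (-0.1961)·(-1) + 0.0000·(-4) = 1.5689.
u_2 = c_2 − 1.5689·q_1 = (-0.2308, 0.0769, -0.6923, -4.0000).

u_2 = (-0.2308, 0.0769, -0.6923, -4.0000)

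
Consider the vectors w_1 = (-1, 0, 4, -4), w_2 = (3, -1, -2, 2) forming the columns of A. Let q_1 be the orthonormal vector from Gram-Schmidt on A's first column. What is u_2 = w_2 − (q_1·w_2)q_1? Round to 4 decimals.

u_2 = (2.4242, -1.0000, 0.3030, -0.3030)

w_1 = (-1, 0, 4, -4); ‖w_1‖ = 5.7446, so q_1 = (-0.1741, 0.0000, 0.6963, -0.6963).
q_1·w_2 = (-0.1741)·3 + 0.0000·(-1) + 0.6963·(-2) + (-0.6963)·2 = -3.3075.
u_2 = w_2 + 3.3075·q_1 = (2.4242, -1.0000, 0.3030, -0.3030).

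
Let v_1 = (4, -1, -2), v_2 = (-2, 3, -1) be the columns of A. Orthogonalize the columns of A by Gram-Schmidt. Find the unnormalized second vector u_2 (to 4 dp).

v_1 = (4, -1, -2); ‖v_1‖ = 4.5826, so q_1 = (0.8729, -0.2182, -0.4364).
q_1·v_2 = 0.8729·(-2) + (-0.2182)·3 + (-0.4364)·(-1) = -1.9640.
u_2 = v_2 + 1.9640·q_1 = (-0.2857, 2.5714, -1.8571).

u_2 = (-0.2857, 2.5714, -1.8571)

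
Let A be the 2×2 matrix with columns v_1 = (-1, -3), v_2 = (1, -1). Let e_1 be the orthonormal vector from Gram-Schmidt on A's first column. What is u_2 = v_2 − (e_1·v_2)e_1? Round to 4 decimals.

u_2 = (1.2000, -0.4000)

e_1 = v_1/‖v_1‖ = (-1, -3)/3.1623 = (-0.3162, -0.9487).
r_{12} = e_1·v_2 = 0.6325.
u_2 = v_2 − 0.6325·e_1 = (1.2000, -0.4000).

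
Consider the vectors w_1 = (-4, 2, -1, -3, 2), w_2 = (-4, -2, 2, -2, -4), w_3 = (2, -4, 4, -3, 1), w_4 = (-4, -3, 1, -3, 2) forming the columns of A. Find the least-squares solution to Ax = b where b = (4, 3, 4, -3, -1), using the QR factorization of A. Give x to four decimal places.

x = (1.5527, 0.3758, 1.5705, -2.2120)

w_1 = (-4, 2, -1, -3, 2); ‖w_1‖ = 5.8310, so q_1 = (-0.6860, 0.3430, -0.1715, -0.5145, 0.3430).
q_1·w_2 = (-0.6860)·(-4) + 0.3430·(-2) + (-0.1715)·2 + (-0.5145)·(-2) + 0.3430·(-4) = 1.3720.
u_2 = w_2 − 1.3720·q_1 = (-3.0588, -2.4706, 2.2353, -1.2941, -4.4706).
‖u_2‖ = 6.4898, so q_2 = (-0.4713, -0.3807, 0.3444, -0.1994, -0.6889).
q_1·w_3 = (-0.6860)·2 + 0.3430·(-4) + (-0.1715)·4 + (-0.5145)·(-3) + 0.3430·1 = -1.5435; q_2·w_3 = (-0.4713)·2 + (-0.3807)·(-4) + 0.3444·4 + (-0.1994)·(-3) + (-0.6889)·1 = 1.8672.
u_3 = w_3 + 1.5435·q_1 − 1.8672·q_2 = (1.8212, -2.7598, 3.0922, -3.4218, 2.8156).
‖u_3‖ = 6.3349, so q_3 = (0.2875, -0.4356, 0.4881, -0.5401, 0.4445).
q_1·w_4 = (-0.6860)·(-4) + 0.3430·(-3) + (-0.1715)·1 + (-0.5145)·(-3) + 0.3430·2 = 3.7730; q_2·w_4 = (-0.4713)·(-4) + (-0.3807)·(-3) + 0.3444·1 + (-0.1994)·(-3) + (-0.6889)·2 = 2.5923; q_3·w_4 = 0.2875·(-4) + (-0.4356)·(-3) + 0.4881·1 + (-0.5401)·(-3) + 0.4445·2 = 3.1545.
u_4 = w_4 − 3.7730·q_1 − 2.5923·q_2 − 3.1545·q_3 = (-1.0968, -1.9330, -0.7856, 1.1620, 1.0896).
‖u_4‖ = 2.8450, so q_4 = (-0.3855, -0.6794, -0.2761, 0.4084, 0.3830).
Qᵀb = (-1.2005, -0.3626, 2.9715, -6.2931).
Back-substitute: x_4 = -6.2931/2.8450 = -2.2120.
x_3 = (2.9715 − 3.1545·(-2.2120))/6.3349 = 1.5705.
x_2 = (-0.3626 − 1.8672·1.5705 − 2.5923·(-2.2120))/6.4898 = 0.3758.
x_1 = (-1.2005 − 1.3720·0.3758 + 1.5435·1.5705 − 3.7730·(-2.2120))/5.8310 = 1.5527.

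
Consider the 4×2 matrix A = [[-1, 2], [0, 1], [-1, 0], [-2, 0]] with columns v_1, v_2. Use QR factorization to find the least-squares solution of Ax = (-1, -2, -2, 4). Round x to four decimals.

x = (-1.2692, -1.3077)

q_1 = v_1/‖v_1‖ = (-1, 0, -1, -2)/2.4495 = (-0.4082, 0.0000, -0.4082, -0.8165).
r_{12} = q_1·v_2 = -0.8165.
u_2 = v_2 + 0.8165·q_1 = (1.6667, 1.0000, -0.3333, -0.6667).
‖u_2‖ = 2.0817, so q_2 = (0.8006, 0.4804, -0.1601, -0.3203).
Qᵀb = (-2.0412, -2.7222).
Back-substitute: x_2 = -2.7222/2.0817 = -1.3077.
x_1 = (-2.0412 + 0.8165·(-1.3077))/2.4495 = -1.2692.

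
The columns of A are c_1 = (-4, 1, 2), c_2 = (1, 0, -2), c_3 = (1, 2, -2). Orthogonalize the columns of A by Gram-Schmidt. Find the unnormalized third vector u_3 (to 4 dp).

c_1 = (-4, 1, 2); ‖c_1‖ = 4.5826, so e_1 = (-0.8729, 0.2182, 0.4364).
e_1·c_2 = (-0.8729)·1 + 0.2182·0 + 0.4364·(-2) = -1.7457.
u_2 = c_2 + 1.7457·e_1 = (-0.5238, 0.3810, -1.2381).
‖u_2‖ = 1.3973, so e_2 = (-0.3749, 0.2726, -0.8861).
e_1·c_3 = (-0.8729)·1 + 0.2182·2 + 0.4364·(-2) = -1.3093; e_2·c_3 = (-0.3749)·1 + 0.2726·2 + (-0.8861)·(-2) = 1.9426.
u_3 = c_3 + 1.3093·e_1 − 1.9426·e_2 = (0.5854, 1.7561, 0.2927).

u_3 = (0.5854, 1.7561, 0.2927)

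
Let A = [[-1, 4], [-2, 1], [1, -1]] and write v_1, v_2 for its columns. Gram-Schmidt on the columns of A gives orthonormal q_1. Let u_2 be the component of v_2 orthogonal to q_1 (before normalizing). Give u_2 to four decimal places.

v_1 = (-1, -2, 1); ‖v_1‖ = 2.4495, so q_1 = (-0.4082, -0.8165, 0.4082).
q_1·v_2 = (-0.4082)·4 + (-0.8165)·1 + 0.4082·(-1) = -2.8577.
u_2 = v_2 + 2.8577·q_1 = (2.8333, -1.3333, 0.1667).

u_2 = (2.8333, -1.3333, 0.1667)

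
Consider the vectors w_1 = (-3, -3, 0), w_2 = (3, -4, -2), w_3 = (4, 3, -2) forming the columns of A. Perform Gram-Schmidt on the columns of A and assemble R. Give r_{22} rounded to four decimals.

r_{22} = 5.3385

q_1 = w_1/‖w_1‖ = (-3, -3, 0)/4.2426 = (-0.7071, -0.7071, 0.0000).
r_{12} = q_1·w_2 = 0.7071.
u_2 = w_2 − 0.7071·q_1 = (3.5000, -3.5000, -2.0000).
r_{22} = ‖u_2‖ = 5.3385.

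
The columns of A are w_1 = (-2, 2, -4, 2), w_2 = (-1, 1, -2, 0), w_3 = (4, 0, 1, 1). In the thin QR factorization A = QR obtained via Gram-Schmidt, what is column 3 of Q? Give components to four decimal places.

w_1 = (-2, 2, -4, 2); ‖w_1‖ = 5.2915, so e_1 = (-0.3780, 0.3780, -0.7559, 0.3780).
e_1·w_2 = (-0.3780)·(-1) + 0.3780·1 + (-0.7559)·(-2) + 0.3780·0 = 2.2678.
u_2 = w_2 − 2.2678·e_1 = (-0.1429, 0.1429, -0.2857, -0.8571).
‖u_2‖ = 0.9258, so e_2 = (-0.1543, 0.1543, -0.3086, -0.9258).
e_1·w_3 = (-0.3780)·4 + 0.3780·0 + (-0.7559)·1 + 0.3780·1 = -1.8898; e_2·w_3 = (-0.1543)·4 + 0.1543·0 + (-0.3086)·1 + (-0.9258)·1 = -1.8516.
u_3 = w_3 + 1.8898·e_1 + 1.8516·e_2 = (3.0000, 1.0000, -1.0000, 0.0000).
‖u_3‖ = 3.3166, so e_3 = (0.9045, 0.3015, -0.3015, 0.0000).

e_3 = (0.9045, 0.3015, -0.3015, 0.0000)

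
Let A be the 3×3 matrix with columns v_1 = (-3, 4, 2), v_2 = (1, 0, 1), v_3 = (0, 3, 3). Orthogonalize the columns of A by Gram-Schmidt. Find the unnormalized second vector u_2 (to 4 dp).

v_1 = (-3, 4, 2); ‖v_1‖ = 5.3852, so e_1 = (-0.5571, 0.7428, 0.3714).
e_1·v_2 = (-0.5571)·1 + 0.7428·0 + 0.3714·1 = -0.1857.
u_2 = v_2 + 0.1857·e_1 = (0.8966, 0.1379, 1.0690).

u_2 = (0.8966, 0.1379, 1.0690)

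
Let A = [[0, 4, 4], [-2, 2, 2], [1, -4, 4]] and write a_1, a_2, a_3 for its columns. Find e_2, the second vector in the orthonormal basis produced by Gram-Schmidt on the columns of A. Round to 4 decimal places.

e_1 = a_1/‖a_1‖ = (0, -2, 1)/2.2361 = (0.0000, -0.8944, 0.4472).
r_{12} = e_1·a_2 = -3.5777.
u_2 = a_2 + 3.5777·e_1 = (4.0000, -1.2000, -2.4000).
‖u_2‖ = 4.8166, so e_2 = (0.8305, -0.2491, -0.4983).

e_2 = (0.8305, -0.2491, -0.4983)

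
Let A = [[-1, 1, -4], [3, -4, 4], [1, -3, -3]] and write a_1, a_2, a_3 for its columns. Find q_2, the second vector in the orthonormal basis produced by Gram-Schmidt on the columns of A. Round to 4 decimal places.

q_2 = (-0.2752, 0.2202, -0.9358)

q_1 = a_1/‖a_1‖ = (-1, 3, 1)/3.3166 = (-0.3015, 0.9045, 0.3015).
r_{12} = q_1·a_2 = -4.8242.
u_2 = a_2 + 4.8242·q_1 = (-0.4545, 0.3636, -1.5455).
‖u_2‖ = 1.6514, so q_2 = (-0.2752, 0.2202, -0.9358).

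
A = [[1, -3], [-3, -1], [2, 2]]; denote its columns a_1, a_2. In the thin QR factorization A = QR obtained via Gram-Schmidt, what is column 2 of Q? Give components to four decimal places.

q_2 = (-0.9163, -0.0398, 0.3984)

a_1 = (1, -3, 2); ‖a_1‖ = 3.7417, so q_1 = (0.2673, -0.8018, 0.5345).
q_1·a_2 = 0.2673·(-3) + (-0.8018)·(-1) + 0.5345·2 = 1.0690.
u_2 = a_2 − 1.0690·q_1 = (-3.2857, -0.1429, 1.4286).
‖u_2‖ = 3.5857, so q_2 = (-0.9163, -0.0398, 0.3984).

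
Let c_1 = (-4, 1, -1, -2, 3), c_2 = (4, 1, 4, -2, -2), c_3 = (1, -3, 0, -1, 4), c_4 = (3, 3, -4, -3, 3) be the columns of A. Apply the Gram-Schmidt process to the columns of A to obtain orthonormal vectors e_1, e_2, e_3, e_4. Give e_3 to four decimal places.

e_1 = c_1/‖c_1‖ = (-4, 1, -1, -2, 3)/5.5678 = (-0.7184, 0.1796, -0.1796, -0.3592, 0.5388).
r_{12} = e_1·c_2 = -3.7717.
u_2 = c_2 + 3.7717·e_1 = (1.2903, 1.6774, 3.3226, -3.3548, 0.0323).
‖u_2‖ = 5.1744, so e_2 = (0.2494, 0.3242, 0.6421, -0.6484, 0.0062).
r_{13} = e_1·c_3 = 1.2572; r_{23} = e_2·c_3 = -0.0499.
u_3 = c_3 − 1.2572·e_1 + 0.0499·e_2 = (1.9157, -3.2096, 0.2578, -0.5807, 3.3229).
‖u_3‖ = 5.0415, so e_3 = (0.3800, -0.6366, 0.0511, -0.1152, 0.6591).

e_3 = (0.3800, -0.6366, 0.0511, -0.1152, 0.6591)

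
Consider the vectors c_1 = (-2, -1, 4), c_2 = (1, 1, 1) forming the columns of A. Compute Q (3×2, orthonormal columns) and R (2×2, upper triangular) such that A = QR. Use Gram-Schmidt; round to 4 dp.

Q = [[-0.4364, 0.6374], [-0.2182, 0.6097], [0.8729, 0.4711]], R = [[4.5826, 0.2182], [0.0000, 1.7182]]

c_1 = (-2, -1, 4); ‖c_1‖ = 4.5826, so e_1 = (-0.4364, -0.2182, 0.8729).
e_1·c_2 = (-0.4364)·1 + (-0.2182)·1 + 0.8729·1 = 0.2182.
u_2 = c_2 − 0.2182·e_1 = (1.0952, 1.0476, 0.8095).
‖u_2‖ = 1.7182, so e_2 = (0.6374, 0.6097, 0.4711).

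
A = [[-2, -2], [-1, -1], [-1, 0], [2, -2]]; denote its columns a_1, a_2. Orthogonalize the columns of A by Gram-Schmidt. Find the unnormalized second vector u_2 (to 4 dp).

e_1 = a_1/‖a_1‖ = (-2, -1, -1, 2)/3.1623 = (-0.6325, -0.3162, -0.3162, 0.6325).
r_{12} = e_1·a_2 = 0.3162.
u_2 = a_2 − 0.3162·e_1 = (-1.8000, -0.9000, 0.1000, -2.2000).

u_2 = (-1.8000, -0.9000, 0.1000, -2.2000)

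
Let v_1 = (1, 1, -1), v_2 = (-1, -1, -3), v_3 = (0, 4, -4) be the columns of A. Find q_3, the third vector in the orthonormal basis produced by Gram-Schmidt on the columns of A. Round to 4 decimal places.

v_1 = (1, 1, -1); ‖v_1‖ = 1.7321, so q_1 = (0.5774, 0.5774, -0.5774).
q_1·v_2 = 0.5774·(-1) + 0.5774·(-1) + (-0.5774)·(-3) = 0.5774.
u_2 = v_2 − 0.5774·q_1 = (-1.3333, -1.3333, -2.6667).
‖u_2‖ = 3.2660, so q_2 = (-0.4082, -0.4082, -0.8165).
q_1·v_3 = 0.5774·0 + 0.5774·4 + (-0.5774)·(-4) = 4.6188; q_2·v_3 = (-0.4082)·0 + (-0.4082)·4 + (-0.8165)·(-4) = 1.6330.
u_3 = v_3 − 4.6188·q_1 − 1.6330·q_2 = (-2.0000, 2.0000, 0.0000).
‖u_3‖ = 2.8284, so q_3 = (-0.7071, 0.7071, 0.0000).

q_3 = (-0.7071, 0.7071, 0.0000)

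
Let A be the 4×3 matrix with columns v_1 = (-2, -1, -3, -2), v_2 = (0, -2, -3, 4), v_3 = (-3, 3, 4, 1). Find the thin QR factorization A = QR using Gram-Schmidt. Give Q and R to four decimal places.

Q = [[-0.4714, 0.0624, -0.8492], [-0.2357, -0.3434, 0.3343], [-0.7071, -0.4683, 0.2288], [-0.4714, 0.8117, 0.3388]], R = [[4.2426, 0.7071, -2.5927], [0.0000, 5.3385, -2.2790], [0.0000, 0.0000, 4.8046]]

v_1 = (-2, -1, -3, -2); ‖v_1‖ = 4.2426, so q_1 = (-0.4714, -0.2357, -0.7071, -0.4714).
q_1·v_2 = (-0.4714)·0 + (-0.2357)·(-2) + (-0.7071)·(-3) + (-0.4714)·4 = 0.7071.
u_2 = v_2 − 0.7071·q_1 = (0.3333, -1.8333, -2.5000, 4.3333).
‖u_2‖ = 5.3385, so q_2 = (0.0624, -0.3434, -0.4683, 0.8117).
q_1·v_3 = (-0.4714)·(-3) + (-0.2357)·3 + (-0.7071)·4 + (-0.4714)·1 = -2.5927; q_2·v_3 = 0.0624·(-3) + (-0.3434)·3 + (-0.4683)·4 + 0.8117·1 = -2.2790.
u_3 = v_3 + 2.5927·q_1 + 2.2790·q_2 = (-4.0799, 1.6062, 1.0994, 1.6277).
‖u_3‖ = 4.8046, so q_3 = (-0.8492, 0.3343, 0.2288, 0.3388).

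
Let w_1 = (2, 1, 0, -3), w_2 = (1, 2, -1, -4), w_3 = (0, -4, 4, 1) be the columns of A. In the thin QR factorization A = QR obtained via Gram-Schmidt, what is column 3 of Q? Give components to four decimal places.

q_1 = w_1/‖w_1‖ = (2, 1, 0, -3)/3.7417 = (0.5345, 0.2673, 0.0000, -0.8018).
r_{12} = q_1·w_2 = 4.2762.
u_2 = w_2 − 4.2762·q_1 = (-1.2857, 0.8571, -1.0000, -0.5714).
‖u_2‖ = 1.9272, so q_2 = (-0.6671, 0.4447, -0.5189, -0.2965).
r_{13} = q_1·w_3 = -1.8708; r_{23} = q_2·w_3 = -4.1510.
u_3 = w_3 + 1.8708·q_1 + 4.1510·q_2 = (-1.7692, -1.6538, 1.8462, -1.7308).
‖u_3‖ = 3.5027, so q_3 = (-0.5051, -0.4722, 0.5271, -0.4941).

q_3 = (-0.5051, -0.4722, 0.5271, -0.4941)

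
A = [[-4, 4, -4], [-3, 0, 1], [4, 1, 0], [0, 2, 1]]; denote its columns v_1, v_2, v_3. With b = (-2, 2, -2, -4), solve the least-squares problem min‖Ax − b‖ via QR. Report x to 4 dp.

q_1 = v_1/‖v_1‖ = (-4, -3, 4, 0)/6.4031 = (-0.6247, -0.4685, 0.6247, 0.0000).
r_{12} = q_1·v_2 = -1.8741.
u_2 = v_2 + 1.8741·q_1 = (2.8293, -0.8780, 2.1707, 2.0000).
‖u_2‖ = 4.1818, so q_2 = (0.6766, -0.2100, 0.5191, 0.4783).
r_{13} = q_1·v_3 = 2.0303; r_{23} = q_2·v_3 = -2.4379.
u_3 = v_3 − 2.0303·q_1 + 2.4379·q_2 = (-1.0823, 1.4393, -0.0028, 2.1660).
‖u_3‖ = 2.8168, so q_3 = (-0.3842, 0.5110, -0.0010, 0.7689).
Qᵀb = (-0.9370, -4.7243, -1.2834).
Back-substitute: x_3 = -1.2834/2.8168 = -0.4556.
x_2 = (-4.7243 + 2.4379·(-0.4556))/4.1818 = -1.3953.
x_1 = (-0.9370 + 1.8741·(-1.3953) − 2.0303·(-0.4556))/6.4031 = -0.4103.

x = (-0.4103, -1.3953, -0.4556)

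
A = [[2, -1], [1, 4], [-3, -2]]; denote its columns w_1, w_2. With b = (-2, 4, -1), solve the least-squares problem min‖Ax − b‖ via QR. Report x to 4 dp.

w_1 = (2, 1, -3); ‖w_1‖ = 3.7417, so q_1 = (0.5345, 0.2673, -0.8018).
q_1·w_2 = 0.5345·(-1) + 0.2673·4 + (-0.8018)·(-2) = 2.1381.
u_2 = w_2 − 2.1381·q_1 = (-2.1429, 3.4286, -0.2857).
‖u_2‖ = 4.0532, so q_2 = (-0.5287, 0.8459, -0.0705).
Qᵀb = (0.8018, 4.5114).
Back-substitute: x_2 = 4.5114/4.0532 = 1.1130.
x_1 = (0.8018 − 2.1381·1.1130)/3.7417 = -0.4217.

x = (-0.4217, 1.1130)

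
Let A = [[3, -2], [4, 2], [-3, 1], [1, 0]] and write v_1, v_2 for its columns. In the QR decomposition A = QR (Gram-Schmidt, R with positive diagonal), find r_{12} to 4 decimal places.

r_{12} = -0.1690

e_1 = v_1/‖v_1‖ = (3, 4, -3, 1)/5.9161 = (0.5071, 0.6761, -0.5071, 0.1690).
r_{12} = e_1·v_2 = -0.1690.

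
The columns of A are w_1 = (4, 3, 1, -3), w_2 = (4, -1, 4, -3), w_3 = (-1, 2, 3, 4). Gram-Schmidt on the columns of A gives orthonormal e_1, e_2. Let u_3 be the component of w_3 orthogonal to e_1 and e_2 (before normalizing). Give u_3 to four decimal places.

u_3 = (-0.1637, 2.4861, 3.3149, 3.3728)

e_1 = w_1/‖w_1‖ = (4, 3, 1, -3)/5.9161 = (0.6761, 0.5071, 0.1690, -0.5071).
r_{12} = e_1·w_2 = 4.3948.
u_2 = w_2 − 4.3948·e_1 = (1.0286, -3.2286, 3.2571, -0.7714).
‖u_2‖ = 4.7630, so e_2 = (0.2160, -0.6779, 0.6838, -0.1620).
r_{13} = e_1·w_3 = -1.1832; r_{23} = e_2·w_3 = -0.1680.
u_3 = w_3 + 1.1832·e_1 + 0.1680·e_2 = (-0.1637, 2.4861, 3.3149, 3.3728).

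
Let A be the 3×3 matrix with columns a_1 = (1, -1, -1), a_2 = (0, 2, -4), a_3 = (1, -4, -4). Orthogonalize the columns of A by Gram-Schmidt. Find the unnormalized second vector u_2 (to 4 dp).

u_2 = (-0.6667, 2.6667, -3.3333)

q_1 = a_1/‖a_1‖ = (1, -1, -1)/1.7321 = (0.5774, -0.5774, -0.5774).
r_{12} = q_1·a_2 = 1.1547.
u_2 = a_2 − 1.1547·q_1 = (-0.6667, 2.6667, -3.3333).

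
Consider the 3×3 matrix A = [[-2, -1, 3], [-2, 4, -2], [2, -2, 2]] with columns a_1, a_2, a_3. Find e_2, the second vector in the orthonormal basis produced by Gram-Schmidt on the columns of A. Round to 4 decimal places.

a_1 = (-2, -2, 2); ‖a_1‖ = 3.4641, so e_1 = (-0.5774, -0.5774, 0.5774).
e_1·a_2 = (-0.5774)·(-1) + (-0.5774)·4 + 0.5774·(-2) = -2.8868.
u_2 = a_2 + 2.8868·e_1 = (-2.6667, 2.3333, -0.3333).
‖u_2‖ = 3.5590, so e_2 = (-0.7493, 0.6556, -0.0937).

e_2 = (-0.7493, 0.6556, -0.0937)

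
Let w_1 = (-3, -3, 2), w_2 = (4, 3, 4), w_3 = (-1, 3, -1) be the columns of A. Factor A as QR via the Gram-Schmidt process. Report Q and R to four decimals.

Q = [[-0.6396, 0.3859, -0.6648], [-0.6396, 0.2126, 0.7387], [0.4264, 0.8977, 0.1108]], R = [[4.6904, -2.7716, -1.7056], [0.0000, 5.7722, -0.6457], [0.0000, 0.0000, 2.7702]]

q_1 = w_1/‖w_1‖ = (-3, -3, 2)/4.6904 = (-0.6396, -0.6396, 0.4264).
r_{12} = q_1·w_2 = -2.7716.
u_2 = w_2 + 2.7716·q_1 = (2.2273, 1.2273, 5.1818).
‖u_2‖ = 5.7722, so q_2 = (0.3859, 0.2126, 0.8977).
r_{13} = q_1·w_3 = -1.7056; r_{23} = q_2·w_3 = -0.6457.
u_3 = w_3 + 1.7056·q_1 + 0.6457·q_2 = (-1.8417, 2.0464, 0.3070).
‖u_3‖ = 2.7702, so q_3 = (-0.6648, 0.7387, 0.1108).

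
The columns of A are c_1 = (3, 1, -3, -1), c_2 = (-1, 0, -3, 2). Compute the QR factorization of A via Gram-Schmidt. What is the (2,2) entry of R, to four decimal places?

e_1 = c_1/‖c_1‖ = (3, 1, -3, -1)/4.4721 = (0.6708, 0.2236, -0.6708, -0.2236).
r_{12} = e_1·c_2 = 0.8944.
u_2 = c_2 − 0.8944·e_1 = (-1.6000, -0.2000, -2.4000, 2.2000).
r_{22} = ‖u_2‖ = 3.6332.

r_{22} = 3.6332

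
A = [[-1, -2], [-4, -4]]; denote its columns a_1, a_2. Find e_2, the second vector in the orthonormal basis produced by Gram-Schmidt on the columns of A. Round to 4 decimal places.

e_1 = a_1/‖a_1‖ = (-1, -4)/4.1231 = (-0.2425, -0.9701).
r_{12} = e_1·a_2 = 4.3656.
u_2 = a_2 − 4.3656·e_1 = (-0.9412, 0.2353).
‖u_2‖ = 0.9701, so e_2 = (-0.9701, 0.2425).

e_2 = (-0.9701, 0.2425)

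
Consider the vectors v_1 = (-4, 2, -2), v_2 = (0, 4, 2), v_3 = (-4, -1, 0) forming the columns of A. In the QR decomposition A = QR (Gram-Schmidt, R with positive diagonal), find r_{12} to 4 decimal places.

e_1 = v_1/‖v_1‖ = (-4, 2, -2)/4.8990 = (-0.8165, 0.4082, -0.4082).
r_{12} = e_1·v_2 = 0.8165.

r_{12} = 0.8165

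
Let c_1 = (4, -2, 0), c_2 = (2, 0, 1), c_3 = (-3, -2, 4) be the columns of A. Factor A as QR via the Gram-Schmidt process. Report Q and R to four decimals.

c_1 = (4, -2, 0); ‖c_1‖ = 4.4721, so e_1 = (0.8944, -0.4472, 0.0000).
e_1·c_2 = 0.8944·2 + (-0.4472)·0 + 0.0000·1 = 1.7889.
u_2 = c_2 − 1.7889·e_1 = (0.4000, 0.8000, 1.0000).
‖u_2‖ = 1.3416, so e_2 = (0.2981, 0.5963, 0.7454).
e_1·c_3 = 0.8944·(-3) + (-0.4472)·(-2) + 0.0000·4 = -1.7889; e_2·c_3 = 0.2981·(-3) + 0.5963·(-2) + 0.7454·4 = 0.8944.
u_3 = c_3 + 1.7889·e_1 − 0.8944·e_2 = (-1.6667, -3.3333, 3.3333).
‖u_3‖ = 5.0000, so e_3 = (-0.3333, -0.6667, 0.6667).

Q = [[0.8944, 0.2981, -0.3333], [-0.4472, 0.5963, -0.6667], [0.0000, 0.7454, 0.6667]], R = [[4.4721, 1.7889, -1.7889], [0.0000, 1.3416, 0.8944], [0.0000, 0.0000, 5.0000]]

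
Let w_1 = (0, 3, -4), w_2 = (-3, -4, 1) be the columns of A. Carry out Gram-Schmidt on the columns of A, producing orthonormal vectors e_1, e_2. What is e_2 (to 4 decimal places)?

e_2 = (-0.7557, -0.5239, -0.3930)

w_1 = (0, 3, -4); ‖w_1‖ = 5.0000, so e_1 = (0.0000, 0.6000, -0.8000).
e_1·w_2 = 0.0000·(-3) + 0.6000·(-4) + (-0.8000)·1 = -3.2000.
u_2 = w_2 + 3.2000·e_1 = (-3.0000, -2.0800, -1.5600).
‖u_2‖ = 3.9699, so e_2 = (-0.7557, -0.5239, -0.3930).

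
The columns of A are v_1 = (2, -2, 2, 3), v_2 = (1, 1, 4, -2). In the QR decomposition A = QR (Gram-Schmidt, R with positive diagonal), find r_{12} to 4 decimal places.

r_{12} = 0.4364

v_1 = (2, -2, 2, 3); ‖v_1‖ = 4.5826, so q_1 = (0.4364, -0.4364, 0.4364, 0.6547).
r_{12} = q_1·v_2 = 0.4364.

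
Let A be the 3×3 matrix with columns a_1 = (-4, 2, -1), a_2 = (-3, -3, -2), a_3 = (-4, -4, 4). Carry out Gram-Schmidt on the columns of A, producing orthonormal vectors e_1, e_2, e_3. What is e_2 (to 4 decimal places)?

e_2 = (-0.3391, -0.8641, -0.3719)

a_1 = (-4, 2, -1); ‖a_1‖ = 4.5826, so e_1 = (-0.8729, 0.4364, -0.2182).
e_1·a_2 = (-0.8729)·(-3) + 0.4364·(-3) + (-0.2182)·(-2) = 1.7457.
u_2 = a_2 − 1.7457·e_1 = (-1.4762, -3.7619, -1.6190).
‖u_2‖ = 4.3534, so e_2 = (-0.3391, -0.8641, -0.3719).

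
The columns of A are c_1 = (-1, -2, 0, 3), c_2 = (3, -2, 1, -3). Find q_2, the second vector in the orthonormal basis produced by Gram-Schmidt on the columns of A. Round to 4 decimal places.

c_1 = (-1, -2, 0, 3); ‖c_1‖ = 3.7417, so q_1 = (-0.2673, -0.5345, 0.0000, 0.8018).
q_1·c_2 = (-0.2673)·3 + (-0.5345)·(-2) + 0.0000·1 + 0.8018·(-3) = -2.1381.
u_2 = c_2 + 2.1381·q_1 = (2.4286, -3.1429, 1.0000, -1.2857).
‖u_2‖ = 4.2929, so q_2 = (0.5657, -0.7321, 0.2329, -0.2995).

q_2 = (0.5657, -0.7321, 0.2329, -0.2995)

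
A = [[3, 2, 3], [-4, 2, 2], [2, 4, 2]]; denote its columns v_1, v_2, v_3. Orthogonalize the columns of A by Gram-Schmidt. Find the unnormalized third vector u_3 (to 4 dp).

u_3 = (1.4545, 0.5818, -1.0182)

v_1 = (3, -4, 2); ‖v_1‖ = 5.3852, so e_1 = (0.5571, -0.7428, 0.3714).
e_1·v_2 = 0.5571·2 + (-0.7428)·2 + 0.3714·4 = 1.1142.
u_2 = v_2 − 1.1142·e_1 = (1.3793, 2.8276, 3.5862).
‖u_2‖ = 4.7706, so e_2 = (0.2891, 0.5927, 0.7517).
e_1·v_3 = 0.5571·3 + (-0.7428)·2 + 0.3714·2 = 0.9285; e_2·v_3 = 0.2891·3 + 0.5927·2 + 0.7517·2 = 3.5563.
u_3 = v_3 − 0.9285·e_1 − 3.5563·e_2 = (1.4545, 0.5818, -1.0182).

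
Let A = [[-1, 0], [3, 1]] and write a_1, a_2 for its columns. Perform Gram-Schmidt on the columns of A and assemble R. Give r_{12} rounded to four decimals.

r_{12} = 0.9487

a_1 = (-1, 3); ‖a_1‖ = 3.1623, so e_1 = (-0.3162, 0.9487).
r_{12} = e_1·a_2 = 0.9487.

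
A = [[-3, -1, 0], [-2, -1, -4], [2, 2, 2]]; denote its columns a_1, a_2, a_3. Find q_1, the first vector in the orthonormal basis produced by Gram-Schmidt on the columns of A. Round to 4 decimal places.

q_1 = (-0.7276, -0.4851, 0.4851)

a_1 = (-3, -2, 2); ‖a_1‖ = 4.1231, so q_1 = (-0.7276, -0.4851, 0.4851).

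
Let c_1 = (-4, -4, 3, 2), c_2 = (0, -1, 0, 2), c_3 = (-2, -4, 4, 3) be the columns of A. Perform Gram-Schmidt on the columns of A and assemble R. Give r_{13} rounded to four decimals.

r_{13} = 6.2610

c_1 = (-4, -4, 3, 2); ‖c_1‖ = 6.7082, so q_1 = (-0.5963, -0.5963, 0.4472, 0.2981).
r_{13} = q_1·c_3 = 6.2610.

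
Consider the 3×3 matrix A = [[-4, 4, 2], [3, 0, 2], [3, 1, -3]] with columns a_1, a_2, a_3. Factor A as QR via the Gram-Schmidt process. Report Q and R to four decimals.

a_1 = (-4, 3, 3); ‖a_1‖ = 5.8310, so e_1 = (-0.6860, 0.5145, 0.5145).
e_1·a_2 = (-0.6860)·4 + 0.5145·0 + 0.5145·1 = -2.2295.
u_2 = a_2 + 2.2295·e_1 = (2.4706, 1.1471, 2.1471).
‖u_2‖ = 3.4683, so e_2 = (0.7123, 0.3307, 0.6190).
e_1·a_3 = (-0.6860)·2 + 0.5145·2 + 0.5145·(-3) = -1.8865; e_2·a_3 = 0.7123·2 + 0.3307·2 + 0.6190·(-3) = 0.2290.
u_3 = a_3 + 1.8865·e_1 − 0.2290·e_2 = (0.5428, 2.8949, -2.1711).
‖u_3‖ = 3.6591, so e_3 = (0.1483, 0.7911, -0.5934).

Q = [[-0.6860, 0.7123, 0.1483], [0.5145, 0.3307, 0.7911], [0.5145, 0.6190, -0.5934]], R = [[5.8310, -2.2295, -1.8865], [0.0000, 3.4683, 0.2290], [0.0000, 0.0000, 3.6591]]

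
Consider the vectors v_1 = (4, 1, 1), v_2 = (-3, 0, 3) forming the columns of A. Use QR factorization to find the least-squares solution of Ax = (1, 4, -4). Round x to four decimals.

x = (-0.2593, -0.9630)

q_1 = v_1/‖v_1‖ = (4, 1, 1)/4.2426 = (0.9428, 0.2357, 0.2357).
r_{12} = q_1·v_2 = -2.1213.
u_2 = v_2 + 2.1213·q_1 = (-1.0000, 0.5000, 3.5000).
‖u_2‖ = 3.6742, so q_2 = (-0.2722, 0.1361, 0.9526).
Qᵀb = (0.9428, -3.5382).
Back-substitute: x_2 = -3.5382/3.6742 = -0.9630.
x_1 = (0.9428 + 2.1213·(-0.9630))/4.2426 = -0.2593.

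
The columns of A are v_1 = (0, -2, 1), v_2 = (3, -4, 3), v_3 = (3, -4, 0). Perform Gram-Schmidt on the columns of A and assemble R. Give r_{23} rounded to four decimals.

v_1 = (0, -2, 1); ‖v_1‖ = 2.2361, so e_1 = (0.0000, -0.8944, 0.4472).
e_1·v_2 = 0.0000·3 + (-0.8944)·(-4) + 0.4472·3 = 4.9193.
u_2 = v_2 − 4.9193·e_1 = (3.0000, 0.4000, 0.8000).
‖u_2‖ = 3.1305, so e_2 = (0.9583, 0.1278, 0.2556).
r_{23} = e_2·v_3 = 2.3638.

r_{23} = 2.3638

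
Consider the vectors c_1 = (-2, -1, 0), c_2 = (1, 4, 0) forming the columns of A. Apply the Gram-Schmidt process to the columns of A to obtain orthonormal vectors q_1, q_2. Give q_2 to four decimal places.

q_2 = (-0.4472, 0.8944, 0.0000)

c_1 = (-2, -1, 0); ‖c_1‖ = 2.2361, so q_1 = (-0.8944, -0.4472, 0.0000).
q_1·c_2 = (-0.8944)·1 + (-0.4472)·4 + 0.0000·0 = -2.6833.
u_2 = c_2 + 2.6833·q_1 = (-1.4000, 2.8000, 0.0000).
‖u_2‖ = 3.1305, so q_2 = (-0.4472, 0.8944, 0.0000).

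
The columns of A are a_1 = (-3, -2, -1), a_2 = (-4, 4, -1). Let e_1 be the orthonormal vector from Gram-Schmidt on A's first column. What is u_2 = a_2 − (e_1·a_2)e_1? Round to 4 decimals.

a_1 = (-3, -2, -1); ‖a_1‖ = 3.7417, so e_1 = (-0.8018, -0.5345, -0.2673).
e_1·a_2 = (-0.8018)·(-4) + (-0.5345)·4 + (-0.2673)·(-1) = 1.3363.
u_2 = a_2 − 1.3363·e_1 = (-2.9286, 4.7143, -0.6429).

u_2 = (-2.9286, 4.7143, -0.6429)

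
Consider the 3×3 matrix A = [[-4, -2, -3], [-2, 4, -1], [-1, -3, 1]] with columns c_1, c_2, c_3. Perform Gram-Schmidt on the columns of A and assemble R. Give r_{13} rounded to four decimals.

q_1 = c_1/‖c_1‖ = (-4, -2, -1)/4.5826 = (-0.8729, -0.4364, -0.2182).
r_{13} = q_1·c_3 = 2.8368.

r_{13} = 2.8368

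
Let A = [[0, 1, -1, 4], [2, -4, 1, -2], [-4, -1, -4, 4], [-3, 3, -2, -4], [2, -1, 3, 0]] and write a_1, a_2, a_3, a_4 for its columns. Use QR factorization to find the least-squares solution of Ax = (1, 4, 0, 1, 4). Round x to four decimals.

a_1 = (0, 2, -4, -3, 2); ‖a_1‖ = 5.7446, so q_1 = (0.0000, 0.3482, -0.6963, -0.5222, 0.3482).
q_1·a_2 = 0.0000·1 + 0.3482·(-4) + (-0.6963)·(-1) + (-0.5222)·3 + 0.3482·(-1) = -2.6112.
u_2 = a_2 + 2.6112·q_1 = (1.0000, -3.0909, -2.8182, 1.6364, -0.0909).
‖u_2‖ = 4.6024, so q_2 = (0.2173, -0.6716, -0.6123, 0.3555, -0.0198).
q_1·a_3 = 0.0000·(-1) + 0.3482·1 + (-0.6963)·(-4) + (-0.5222)·(-2) + 0.3482·3 = 5.2223; q_2·a_3 = 0.2173·(-1) + (-0.6716)·1 + (-0.6123)·(-4) + 0.3555·(-2) + (-0.0198)·3 = 0.7901.
u_3 = a_3 − 5.2223·q_1 − 0.7901·q_2 = (-1.1717, -0.2876, 0.1202, 0.4464, 1.1974).
‖u_3‖ = 1.7615, so q_3 = (-0.6651, -0.1632, 0.0682, 0.2534, 0.6798).
q_1·a_4 = 0.0000·4 + 0.3482·(-2) + (-0.6963)·4 + (-0.5222)·(-4) + 0.3482·0 = -1.3926; q_2·a_4 = 0.2173·4 + (-0.6716)·(-2) + (-0.6123)·4 + 0.3555·(-4) + (-0.0198)·0 = -1.6592; q_3·a_4 = (-0.6651)·4 + (-0.1632)·(-2) + 0.0682·4 + 0.2534·(-4) + 0.6798·0 = -3.0748.
u_4 = a_4 + 1.3926·q_1 + 1.6592·q_2 + 3.0748·q_3 = (2.3154, -3.1314, 2.2241, -3.3582, 2.5422).
‖u_4‖ = 6.1525, so q_4 = (0.3763, -0.5090, 0.3615, -0.5458, 0.4132).
Qᵀb = (2.2630, -2.1925, 1.6543, -0.5526).
Back-substitute: x_4 = -0.5526/6.1525 = -0.0898.
x_3 = (1.6543 + 3.0748·(-0.0898))/1.7615 = 0.7824.
x_2 = (-2.1925 − 0.7901·0.7824 + 1.6592·(-0.0898))/4.6024 = -0.6431.
x_1 = (2.2630 + 2.6112·(-0.6431) − 5.2223·0.7824 + 1.3926·(-0.0898))/5.7446 = -0.6314.

x = (-0.6314, -0.6431, 0.7824, -0.0898)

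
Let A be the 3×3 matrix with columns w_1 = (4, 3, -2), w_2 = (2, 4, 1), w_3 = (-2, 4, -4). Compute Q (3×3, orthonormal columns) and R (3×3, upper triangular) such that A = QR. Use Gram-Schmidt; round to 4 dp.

q_1 = w_1/‖w_1‖ = (4, 3, -2)/5.3852 = (0.7428, 0.5571, -0.3714).
r_{12} = q_1·w_2 = 3.3425.
u_2 = w_2 − 3.3425·q_1 = (-0.4828, 2.1379, 2.2414).
‖u_2‖ = 3.1349, so q_2 = (-0.1540, 0.6820, 0.7150).
r_{13} = q_1·w_3 = 2.2283; r_{23} = q_2·w_3 = 0.1760.
u_3 = w_3 − 2.2283·q_1 − 0.1760·q_2 = (-3.6281, 2.6386, -3.2982).
‖u_3‖ = 5.5681, so q_3 = (-0.6516, 0.4739, -0.5923).

Q = [[0.7428, -0.1540, -0.6516], [0.5571, 0.6820, 0.4739], [-0.3714, 0.7150, -0.5923]], R = [[5.3852, 3.3425, 2.2283], [0.0000, 3.1349, 0.1760], [0.0000, 0.0000, 5.5681]]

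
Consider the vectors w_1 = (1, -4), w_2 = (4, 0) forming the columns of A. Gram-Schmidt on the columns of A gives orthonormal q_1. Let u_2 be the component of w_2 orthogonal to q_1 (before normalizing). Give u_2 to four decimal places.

u_2 = (3.7647, 0.9412)

w_1 = (1, -4); ‖w_1‖ = 4.1231, so q_1 = (0.2425, -0.9701).
q_1·w_2 = 0.2425·4 + (-0.9701)·0 = 0.9701.
u_2 = w_2 − 0.9701·q_1 = (3.7647, 0.9412).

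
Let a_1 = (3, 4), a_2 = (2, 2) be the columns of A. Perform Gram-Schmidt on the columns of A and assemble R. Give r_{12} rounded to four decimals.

r_{12} = 2.8000

q_1 = a_1/‖a_1‖ = (3, 4)/5.0000 = (0.6000, 0.8000).
r_{12} = q_1·a_2 = 2.8000.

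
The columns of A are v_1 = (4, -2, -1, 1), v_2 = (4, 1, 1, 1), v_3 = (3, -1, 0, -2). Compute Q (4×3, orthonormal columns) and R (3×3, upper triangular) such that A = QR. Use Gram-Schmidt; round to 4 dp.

Q = [[0.8528, 0.4579, 0.2305], [-0.4264, 0.7155, -0.0802], [-0.2132, 0.5151, 0.1203], [0.2132, 0.1145, -0.9623]], R = [[4.6904, 2.9848, 2.5584], [0.0000, 3.1766, 0.4293], [0.0000, 0.0000, 2.6963]]

v_1 = (4, -2, -1, 1); ‖v_1‖ = 4.6904, so e_1 = (0.8528, -0.4264, -0.2132, 0.2132).
e_1·v_2 = 0.8528·4 + (-0.4264)·1 + (-0.2132)·1 + 0.2132·1 = 2.9848.
u_2 = v_2 − 2.9848·e_1 = (1.4545, 2.2727, 1.6364, 0.3636).
‖u_2‖ = 3.1766, so e_2 = (0.4579, 0.7155, 0.5151, 0.1145).
e_1·v_3 = 0.8528·3 + (-0.4264)·(-1) + (-0.2132)·0 + 0.2132·(-2) = 2.5584; e_2·v_3 = 0.4579·3 + 0.7155·(-1) + 0.5151·0 + 0.1145·(-2) = 0.4293.
u_3 = v_3 − 2.5584·e_1 − 0.4293·e_2 = (0.6216, -0.2162, 0.3243, -2.5946).
‖u_3‖ = 2.6963, so e_3 = (0.2305, -0.0802, 0.1203, -0.9623).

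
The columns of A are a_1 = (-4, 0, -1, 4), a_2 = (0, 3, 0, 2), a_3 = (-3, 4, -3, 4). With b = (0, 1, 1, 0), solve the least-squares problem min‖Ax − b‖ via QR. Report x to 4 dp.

x = (0.0674, 0.5793, -0.2535)

a_1 = (-4, 0, -1, 4); ‖a_1‖ = 5.7446, so q_1 = (-0.6963, 0.0000, -0.1741, 0.6963).
q_1·a_2 = (-0.6963)·0 + 0.0000·3 + (-0.1741)·0 + 0.6963·2 = 1.3926.
u_2 = a_2 − 1.3926·q_1 = (0.9697, 3.0000, 0.2424, 1.0303).
‖u_2‖ = 3.3257, so q_2 = (0.2916, 0.9021, 0.0729, 0.3098).
q_1·a_3 = (-0.6963)·(-3) + 0.0000·4 + (-0.1741)·(-3) + 0.6963·4 = 5.3964; q_2·a_3 = 0.2916·(-3) + 0.9021·4 + 0.0729·(-3) + 0.3098·4 = 3.7540.
u_3 = a_3 − 5.3964·q_1 − 3.7540·q_2 = (-0.3370, 0.6137, -2.3342, -0.9205).
‖u_3‖ = 2.6051, so q_3 = (-0.1294, 0.2356, -0.8960, -0.3534).
Qᵀb = (-0.1741, 0.9749, -0.6605).
Back-substitute: x_3 = -0.6605/2.6051 = -0.2535.
x_2 = (0.9749 − 3.7540·(-0.2535))/3.3257 = 0.5793.
x_1 = (-0.1741 − 1.3926·0.5793 − 5.3964·(-0.2535))/5.7446 = 0.0674.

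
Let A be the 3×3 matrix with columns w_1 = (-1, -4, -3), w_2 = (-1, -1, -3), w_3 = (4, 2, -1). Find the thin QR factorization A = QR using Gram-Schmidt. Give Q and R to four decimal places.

w_1 = (-1, -4, -3); ‖w_1‖ = 5.0990, so e_1 = (-0.1961, -0.7845, -0.5883).
e_1·w_2 = (-0.1961)·(-1) + (-0.7845)·(-1) + (-0.5883)·(-3) = 2.7456.
u_2 = w_2 − 2.7456·e_1 = (-0.4615, 1.1538, -1.3846).
‖u_2‖ = 1.8605, so e_2 = (-0.2481, 0.6202, -0.7442).
e_1·w_3 = (-0.1961)·4 + (-0.7845)·2 + (-0.5883)·(-1) = -1.7650; e_2·w_3 = (-0.2481)·4 + 0.6202·2 + (-0.7442)·(-1) = 0.9923.
u_3 = w_3 + 1.7650·e_1 − 0.9923·e_2 = (3.9000, 0.0000, -1.3000).
‖u_3‖ = 4.1110, so e_3 = (0.9487, 0.0000, -0.3162).

Q = [[-0.1961, -0.2481, 0.9487], [-0.7845, 0.6202, 0.0000], [-0.5883, -0.7442, -0.3162]], R = [[5.0990, 2.7456, -1.7650], [0.0000, 1.8605, 0.9923], [0.0000, 0.0000, 4.1110]]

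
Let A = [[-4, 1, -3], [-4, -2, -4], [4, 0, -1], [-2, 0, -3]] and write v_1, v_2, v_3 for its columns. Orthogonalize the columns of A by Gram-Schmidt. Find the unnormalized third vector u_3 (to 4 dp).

u_3 = (-1.4426, -0.7213, -3.1311, -1.9344)

e_1 = v_1/‖v_1‖ = (-4, -4, 4, -2)/7.2111 = (-0.5547, -0.5547, 0.5547, -0.2774).
r_{12} = e_1·v_2 = 0.5547.
u_2 = v_2 − 0.5547·e_1 = (1.3077, -1.6923, -0.3077, 0.1538).
‖u_2‖ = 2.1662, so e_2 = (0.6037, -0.7812, -0.1420, 0.0710).
r_{13} = e_1·v_3 = 4.1603; r_{23} = e_2·v_3 = 1.2429.
u_3 = v_3 − 4.1603·e_1 − 1.2429·e_2 = (-1.4426, -0.7213, -3.1311, -1.9344).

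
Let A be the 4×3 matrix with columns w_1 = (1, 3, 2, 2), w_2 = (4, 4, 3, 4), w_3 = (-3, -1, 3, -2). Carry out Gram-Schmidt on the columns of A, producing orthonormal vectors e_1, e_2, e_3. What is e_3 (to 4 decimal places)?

e_3 = (0.0000, -0.4364, 0.8729, -0.2182)

w_1 = (1, 3, 2, 2); ‖w_1‖ = 4.2426, so e_1 = (0.2357, 0.7071, 0.4714, 0.4714).
e_1·w_2 = 0.2357·4 + 0.7071·4 + 0.4714·3 + 0.4714·4 = 7.0711.
u_2 = w_2 − 7.0711·e_1 = (2.3333, -1.0000, -0.3333, 0.6667).
‖u_2‖ = 2.6458, so e_2 = (0.8819, -0.3780, -0.1260, 0.2520).
e_1·w_3 = 0.2357·(-3) + 0.7071·(-1) + 0.4714·3 + 0.4714·(-2) = -0.9428; e_2·w_3 = 0.8819·(-3) + (-0.3780)·(-1) + (-0.1260)·3 + 0.2520·(-2) = -3.1497.
u_3 = w_3 + 0.9428·e_1 + 3.1497·e_2 = (0.0000, -1.5238, 3.0476, -0.7619).
‖u_3‖ = 3.4915, so e_3 = (0.0000, -0.4364, 0.8729, -0.2182).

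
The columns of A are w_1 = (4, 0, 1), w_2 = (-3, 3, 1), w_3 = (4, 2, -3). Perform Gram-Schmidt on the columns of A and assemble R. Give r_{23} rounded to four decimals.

w_1 = (4, 0, 1); ‖w_1‖ = 4.1231, so q_1 = (0.9701, 0.0000, 0.2425).
q_1·w_2 = 0.9701·(-3) + 0.0000·3 + 0.2425·1 = -2.6679.
u_2 = w_2 + 2.6679·q_1 = (-0.4118, 3.0000, 1.6471).
‖u_2‖ = 3.4471, so q_2 = (-0.1195, 0.8703, 0.4778).
r_{23} = q_2·w_3 = -0.1706.

r_{23} = -0.1706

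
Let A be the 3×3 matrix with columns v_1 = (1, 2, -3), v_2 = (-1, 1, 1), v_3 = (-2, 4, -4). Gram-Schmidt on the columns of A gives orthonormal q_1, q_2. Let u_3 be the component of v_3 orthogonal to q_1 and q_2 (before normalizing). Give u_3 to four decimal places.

v_1 = (1, 2, -3); ‖v_1‖ = 3.7417, so q_1 = (0.2673, 0.5345, -0.8018).
q_1·v_2 = 0.2673·(-1) + 0.5345·1 + (-0.8018)·1 = -0.5345.
u_2 = v_2 + 0.5345·q_1 = (-0.8571, 1.2857, 0.5714).
‖u_2‖ = 1.6475, so q_2 = (-0.5203, 0.7804, 0.3468).
q_1·v_3 = 0.2673·(-2) + 0.5345·4 + (-0.8018)·(-4) = 4.8107; q_2·v_3 = (-0.5203)·(-2) + 0.7804·4 + 0.3468·(-4) = 2.7748.
u_3 = v_3 − 4.8107·q_1 − 2.7748·q_2 = (-1.8421, -0.7368, -1.1053).

u_3 = (-1.8421, -0.7368, -1.1053)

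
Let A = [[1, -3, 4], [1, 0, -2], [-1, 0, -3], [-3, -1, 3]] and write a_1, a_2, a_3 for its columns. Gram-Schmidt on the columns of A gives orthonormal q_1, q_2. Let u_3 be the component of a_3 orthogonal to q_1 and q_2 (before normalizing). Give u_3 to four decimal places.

a_1 = (1, 1, -1, -3); ‖a_1‖ = 3.4641, so q_1 = (0.2887, 0.2887, -0.2887, -0.8660).
q_1·a_2 = 0.2887·(-3) + 0.2887·0 + (-0.2887)·0 + (-0.8660)·(-1) = 0.0000.
u_2 = a_2 + 0.0000·q_1 = (-3.0000, 0.0000, 0.0000, -1.0000).
‖u_2‖ = 3.1623, so q_2 = (-0.9487, 0.0000, 0.0000, -0.3162).
q_1·a_3 = 0.2887·4 + 0.2887·(-2) + (-0.2887)·(-3) + (-0.8660)·3 = -1.1547; q_2·a_3 = (-0.9487)·4 + 0.0000·(-2) + (0.0000)·(-3) + (-0.3162)·3 = -4.7434.
u_3 = a_3 + 1.1547·q_1 + 4.7434·q_2 = (-0.1667, -1.6667, -3.3333, 0.5000).

u_3 = (-0.1667, -1.6667, -3.3333, 0.5000)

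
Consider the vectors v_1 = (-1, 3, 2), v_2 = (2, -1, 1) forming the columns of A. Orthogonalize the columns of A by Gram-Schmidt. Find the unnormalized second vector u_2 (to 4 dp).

v_1 = (-1, 3, 2); ‖v_1‖ = 3.7417, so q_1 = (-0.2673, 0.8018, 0.5345).
q_1·v_2 = (-0.2673)·2 + 0.8018·(-1) + 0.5345·1 = -0.8018.
u_2 = v_2 + 0.8018·q_1 = (1.7857, -0.3571, 1.4286).

u_2 = (1.7857, -0.3571, 1.4286)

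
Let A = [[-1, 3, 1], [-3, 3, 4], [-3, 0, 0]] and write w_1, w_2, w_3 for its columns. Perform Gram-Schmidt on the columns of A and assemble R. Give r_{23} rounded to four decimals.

r_{23} = 2.1032

w_1 = (-1, -3, -3); ‖w_1‖ = 4.3589, so e_1 = (-0.2294, -0.6882, -0.6882).
e_1·w_2 = (-0.2294)·3 + (-0.6882)·3 + (-0.6882)·0 = -2.7530.
u_2 = w_2 + 2.7530·e_1 = (2.3684, 1.1053, -1.8947).
‖u_2‖ = 3.2282, so e_2 = (0.7337, 0.3424, -0.5869).
r_{23} = e_2·w_3 = 2.1032.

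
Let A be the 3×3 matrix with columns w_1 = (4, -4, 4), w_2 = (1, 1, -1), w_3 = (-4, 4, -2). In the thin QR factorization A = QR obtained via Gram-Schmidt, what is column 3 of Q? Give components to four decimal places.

w_1 = (4, -4, 4); ‖w_1‖ = 6.9282, so q_1 = (0.5774, -0.5774, 0.5774).
q_1·w_2 = 0.5774·1 + (-0.5774)·1 + 0.5774·(-1) = -0.5774.
u_2 = w_2 + 0.5774·q_1 = (1.3333, 0.6667, -0.6667).
‖u_2‖ = 1.6330, so q_2 = (0.8165, 0.4082, -0.4082).
q_1·w_3 = 0.5774·(-4) + (-0.5774)·4 + 0.5774·(-2) = -5.7735; q_2·w_3 = 0.8165·(-4) + 0.4082·4 + (-0.4082)·(-2) = -0.8165.
u_3 = w_3 + 5.7735·q_1 + 0.8165·q_2 = (0.0000, 1.0000, 1.0000).
‖u_3‖ = 1.4142, so q_3 = (0.0000, 0.7071, 0.7071).

q_3 = (0.0000, 0.7071, 0.7071)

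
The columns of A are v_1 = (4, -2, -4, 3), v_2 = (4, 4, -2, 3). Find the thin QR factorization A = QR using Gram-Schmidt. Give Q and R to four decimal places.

Q = [[0.5963, 0.3187], [-0.2981, 0.9163], [-0.5963, 0.0398], [0.4472, 0.2390]], R = [[6.7082, 3.7268], [0.0000, 5.5777]]

v_1 = (4, -2, -4, 3); ‖v_1‖ = 6.7082, so e_1 = (0.5963, -0.2981, -0.5963, 0.4472).
e_1·v_2 = 0.5963·4 + (-0.2981)·4 + (-0.5963)·(-2) + 0.4472·3 = 3.7268.
u_2 = v_2 − 3.7268·e_1 = (1.7778, 5.1111, 0.2222, 1.3333).
‖u_2‖ = 5.5777, so e_2 = (0.3187, 0.9163, 0.0398, 0.2390).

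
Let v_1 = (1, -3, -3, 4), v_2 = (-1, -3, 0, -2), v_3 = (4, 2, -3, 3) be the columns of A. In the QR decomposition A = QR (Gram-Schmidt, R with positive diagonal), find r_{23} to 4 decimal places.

v_1 = (1, -3, -3, 4); ‖v_1‖ = 5.9161, so e_1 = (0.1690, -0.5071, -0.5071, 0.6761).
e_1·v_2 = 0.1690·(-1) + (-0.5071)·(-3) + (-0.5071)·0 + 0.6761·(-2) = 0.0000.
u_2 = v_2 − 0.0000·e_1 = (-1.0000, -3.0000, 0.0000, -2.0000).
‖u_2‖ = 3.7417, so e_2 = (-0.2673, -0.8018, 0.0000, -0.5345).
r_{23} = e_2·v_3 = -4.2762.

r_{23} = -4.2762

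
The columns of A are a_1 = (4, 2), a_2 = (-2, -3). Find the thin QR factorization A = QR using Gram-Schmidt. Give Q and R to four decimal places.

Q = [[0.8944, 0.4472], [0.4472, -0.8944]], R = [[4.4721, -3.1305], [0.0000, 1.7889]]

a_1 = (4, 2); ‖a_1‖ = 4.4721, so e_1 = (0.8944, 0.4472).
e_1·a_2 = 0.8944·(-2) + 0.4472·(-3) = -3.1305.
u_2 = a_2 + 3.1305·e_1 = (0.8000, -1.6000).
‖u_2‖ = 1.7889, so e_2 = (0.4472, -0.8944).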